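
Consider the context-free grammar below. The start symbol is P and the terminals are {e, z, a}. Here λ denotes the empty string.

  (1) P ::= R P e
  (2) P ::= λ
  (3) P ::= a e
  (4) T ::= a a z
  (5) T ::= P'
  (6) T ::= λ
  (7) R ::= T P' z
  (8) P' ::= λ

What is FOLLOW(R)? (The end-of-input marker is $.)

FIRST(P'): from P'::=λ we get {λ}. So FIRST(P') = {λ}.
FIRST(T): from T::=a a z we get {a}; from T::=P' we get {λ}; from T::=λ we get {λ}. So FIRST(T) = {λ, a}.
FIRST(R): from R::=T P' z we get {a, z}. So FIRST(R) = {a, z}.
FIRST(P): from P::=R P e we get {a, z}; from P::=λ we get {λ}; from P::=a e we get {a}. So FIRST(P) = {λ, a, z}.
FOLLOW(P) includes $ since P is the start symbol.
FOLLOW(P): in P::=R P e, P is followed by e with FIRST {e}. Thus FOLLOW(P) = {$, e}.
FOLLOW(T): in R::=T P' z, T is followed by P' z with FIRST {z}. Thus FOLLOW(T) = {z}.
FOLLOW(R): in P::=R P e, R is followed by P e with FIRST {a, e, z}. Thus FOLLOW(R) = {a, e, z}.
FOLLOW(P'): in T::=P', the suffix after P' is empty, so FOLLOW(P') ⊇ FOLLOW(T) = {z}; in R::=T P' z, P' is followed by z with FIRST {z}. Thus FOLLOW(P') = {z}.

{a, e, z}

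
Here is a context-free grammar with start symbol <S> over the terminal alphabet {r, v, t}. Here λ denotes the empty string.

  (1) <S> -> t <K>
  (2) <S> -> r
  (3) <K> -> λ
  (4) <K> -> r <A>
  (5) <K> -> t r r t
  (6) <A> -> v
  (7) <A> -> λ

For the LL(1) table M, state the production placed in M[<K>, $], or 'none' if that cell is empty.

<K> -> λ

FIRST(<S>) = {r, t}
FIRST(<K>) = {λ, r, t}
FIRST(<A>) = {λ, v}
FOLLOW(<S>) includes $ since <S> is the start symbol.
FOLLOW(<S>): <S> appears on no right-hand side. Thus FOLLOW(<S>) = {$}.
FOLLOW(<K>): in <S>->t <K>, the suffix after <K> is empty, so FOLLOW(<K>) ⊇ FOLLOW(<S>) = {$}. Thus FOLLOW(<K>) = {$}.
For <K> -> λ: FIRST(λ) = {λ}, so it goes in M[<K>, t] for t ∈ {}; since λ ∈ FIRST, also for every t ∈ FOLLOW(<K>) = {$}.
For <K> -> r <A>: FIRST(r <A>) = {r}, so it goes in M[<K>, t] for t ∈ {r}.
For <K> -> t r r t: FIRST(t r r t) = {t}, so it goes in M[<K>, t] for t ∈ {t}.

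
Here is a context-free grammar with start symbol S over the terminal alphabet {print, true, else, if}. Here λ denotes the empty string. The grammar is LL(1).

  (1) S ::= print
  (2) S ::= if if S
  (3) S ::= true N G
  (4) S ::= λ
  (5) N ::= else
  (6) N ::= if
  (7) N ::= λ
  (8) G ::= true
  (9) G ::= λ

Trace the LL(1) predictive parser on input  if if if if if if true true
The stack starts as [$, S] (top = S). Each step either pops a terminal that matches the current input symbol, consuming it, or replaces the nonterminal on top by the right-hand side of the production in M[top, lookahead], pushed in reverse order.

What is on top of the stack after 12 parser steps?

step 1: stack=$ S  input=if if if if if if true true $  — expand S ::= if if S
step 2: stack=$ S if if  input=if if if if if if true true $  — match if
step 3: stack=$ S if  input=if if if if if true true $  — match if
step 4: stack=$ S  input=if if if if true true $  — expand S ::= if if S
step 5: stack=$ S if if  input=if if if if true true $  — match if
step 6: stack=$ S if  input=if if if true true $  — match if
step 7: stack=$ S  input=if if true true $  — expand S ::= if if S
step 8: stack=$ S if if  input=if if true true $  — match if
step 9: stack=$ S if  input=if true true $  — match if
step 10: stack=$ S  input=true true $  — expand S ::= true N G
step 11: stack=$ G N true  input=true true $  — match true
step 12: stack=$ G N  input=true $  — expand N ::= λ
Stack after step 12: $ G (top = G).

G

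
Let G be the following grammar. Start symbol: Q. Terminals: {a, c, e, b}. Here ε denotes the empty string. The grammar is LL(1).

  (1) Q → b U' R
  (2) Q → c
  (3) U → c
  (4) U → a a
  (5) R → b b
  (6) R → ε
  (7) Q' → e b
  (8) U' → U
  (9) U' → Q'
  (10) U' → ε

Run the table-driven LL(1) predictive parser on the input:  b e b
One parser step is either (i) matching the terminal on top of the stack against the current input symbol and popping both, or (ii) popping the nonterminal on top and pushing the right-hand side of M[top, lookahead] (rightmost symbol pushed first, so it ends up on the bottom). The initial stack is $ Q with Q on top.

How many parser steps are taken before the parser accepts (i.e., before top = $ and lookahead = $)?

7

step 1: stack=$ Q  input=b e b $  — expand Q → b U' R
step 2: stack=$ R U' b  input=b e b $  — match b
step 3: stack=$ R U'  input=e b $  — expand U' → Q'
step 4: stack=$ R Q'  input=e b $  — expand Q' → e b
step 5: stack=$ R b e  input=e b $  — match e
step 6: stack=$ R b  input=b $  — match b
step 7: stack=$ R  input=$  — expand R → ε
Accept reached after 7 steps.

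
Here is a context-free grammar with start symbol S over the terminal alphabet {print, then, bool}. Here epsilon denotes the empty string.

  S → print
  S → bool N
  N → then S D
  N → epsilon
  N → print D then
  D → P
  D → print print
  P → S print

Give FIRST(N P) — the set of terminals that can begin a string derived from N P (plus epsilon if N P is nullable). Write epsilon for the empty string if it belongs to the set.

{bool, print, then}

FIRST(S) = {bool, print}
FIRST(N) = {epsilon, print, then}
FIRST(P) = {bool, print}  (via S print)
FIRST(D) = {bool, print}  (via P)
FIRST(N P): take FIRST of each symbol in turn, carrying on past any symbol whose FIRST contains epsilon; result {bool, print, then}.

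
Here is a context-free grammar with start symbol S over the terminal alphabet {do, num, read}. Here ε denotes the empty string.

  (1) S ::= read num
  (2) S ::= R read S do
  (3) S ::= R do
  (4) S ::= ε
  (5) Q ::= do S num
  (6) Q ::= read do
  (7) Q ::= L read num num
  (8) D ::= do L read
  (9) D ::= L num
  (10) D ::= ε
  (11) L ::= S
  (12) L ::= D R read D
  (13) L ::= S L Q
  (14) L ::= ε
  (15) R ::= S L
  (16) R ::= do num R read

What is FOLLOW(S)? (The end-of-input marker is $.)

FIRST(S) = {ε, do, num, read}  (via R read S do, R do)
FIRST(Q) = {do, num, read}  (via L read num num)
FIRST(D) = {ε, do, num, read}  (via L num)
FIRST(L) = {ε, do, num, read}  (via S, D R read D, S L Q)
FIRST(R) = {ε, do, num, read}  (via S L)
FOLLOW(S) includes $ since S is the start symbol.
FOLLOW(R): in S::=R read S do, R is followed by read S do with FIRST {read}; in S::=R do, R is followed by do with FIRST {do}; in L::=D R read D, R is followed by read D with FIRST {read}; in R::=do num R read, R is followed by read with FIRST {read}. Thus FOLLOW(R) = {do, read}.
FOLLOW(L): in Q::=L read num num, L is followed by read num num with FIRST {read}; in D::=do L read, L is followed by read with FIRST {read}; in D::=L num, L is followed by num with FIRST {num}; in L::=S L Q, L is followed by Q with FIRST {do, num, read}; in R::=S L, the suffix after L is empty, so FOLLOW(L) ⊇ FOLLOW(R) = {do, read}. Thus FOLLOW(L) = {do, num, read}.
FOLLOW(S): in S::=R read S do, S is followed by do with FIRST {do}; in Q::=do S num, S is followed by num with FIRST {num}; in L::=S, the suffix after S is empty, so FOLLOW(S) ⊇ FOLLOW(L) = {do, num, read}; in L::=S L Q, S is followed by L Q with FIRST {do, num, read}; in R::=S L, S is followed by L with FIRST {ε, do, num, read}; in R::=S L, the suffix after S is nullable, so FOLLOW(S) ⊇ FOLLOW(R) = {do, read}. Thus FOLLOW(S) = {$, do, num, read}.
FOLLOW(Q): in L::=S L Q, the suffix after Q is empty, so FOLLOW(Q) ⊇ FOLLOW(L) = {do, num, read}. Thus FOLLOW(Q) = {do, num, read}.
FOLLOW(D): in L::=D R read D (occurrence 1), D is followed by R read D with FIRST {do, num, read}; in L::=D R read D (occurrence 2), the suffix after D is empty, so FOLLOW(D) ⊇ FOLLOW(L) = {do, num, read}. Thus FOLLOW(D) = {do, num, read}.

{$, do, num, read}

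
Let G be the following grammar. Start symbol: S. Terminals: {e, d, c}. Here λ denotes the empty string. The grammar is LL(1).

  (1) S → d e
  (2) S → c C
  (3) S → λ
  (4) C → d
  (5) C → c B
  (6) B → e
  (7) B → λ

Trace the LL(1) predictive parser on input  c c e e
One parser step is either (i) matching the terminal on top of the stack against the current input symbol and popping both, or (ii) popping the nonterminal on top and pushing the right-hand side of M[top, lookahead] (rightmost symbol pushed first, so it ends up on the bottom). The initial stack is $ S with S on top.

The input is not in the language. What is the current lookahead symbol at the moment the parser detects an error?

     Stack  Input      Action
  1  $ S    c c e e $  expand S → c C
  2  $ C c  c c e e $  match c
  3  $ C    c e e $    expand C → c B
  4  $ B c  c e e $    match c
  5  $ B    e e $      expand B → e
  6  $ e    e e $      match e
  7  $      e $        error: stack empty but input remains

e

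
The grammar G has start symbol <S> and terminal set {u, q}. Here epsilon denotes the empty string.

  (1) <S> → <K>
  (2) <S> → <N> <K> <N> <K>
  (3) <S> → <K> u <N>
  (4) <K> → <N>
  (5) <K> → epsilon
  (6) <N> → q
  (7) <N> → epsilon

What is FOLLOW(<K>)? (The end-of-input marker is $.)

FIRST(<N>) = {epsilon, q}
FIRST(<K>) = {epsilon, q}  (via <N>)
FIRST(<S>) = {epsilon, q, u}  (via <K>, <N> <K> <N> <K>, <K> u <N>)
FOLLOW(<S>) includes $ since <S> is the start symbol.
FOLLOW(<S>): <S> appears on no right-hand side. Thus FOLLOW(<S>) = {$}.
FOLLOW(<K>): in <S>→<K>, the suffix after <K> is empty, so FOLLOW(<K>) ⊇ FOLLOW(<S>) = {$}; in <S>→<N> <K> <N> <K> (occurrence 1), <K> is followed by <N> <K> with FIRST {epsilon, q}; in <S>→<N> <K> <N> <K> (occurrence 1), the suffix after <K> is nullable, so FOLLOW(<K>) ⊇ FOLLOW(<S>) = {$}; in <S>→<N> <K> <N> <K> (occurrence 2), the suffix after <K> is empty, so FOLLOW(<K>) ⊇ FOLLOW(<S>) = {$}; in <S>→<K> u <N>, <K> is followed by u <N> with FIRST {u}. Thus FOLLOW(<K>) = {$, q, u}.
FOLLOW(<N>): in <S>→<N> <K> <N> <K> (occurrence 1), <N> is followed by <K> <N> <K> with FIRST {epsilon, q}; in <S>→<N> <K> <N> <K> (occurrence 1), the suffix after <N> is nullable, so FOLLOW(<N>) ⊇ FOLLOW(<S>) = {$}; in <S>→<N> <K> <N> <K> (occurrence 2), <N> is followed by <K> with FIRST {epsilon, q}; in <S>→<N> <K> <N> <K> (occurrence 2), the suffix after <N> is nullable, so FOLLOW(<N>) ⊇ FOLLOW(<S>) = {$}; in <S>→<K> u <N>, the suffix after <N> is empty, so FOLLOW(<N>) ⊇ FOLLOW(<S>) = {$}; in <K>→<N>, the suffix after <N> is empty, so FOLLOW(<N>) ⊇ FOLLOW(<K>) = {$, q, u}. Thus FOLLOW(<N>) = {$, q, u}.

{$, q, u}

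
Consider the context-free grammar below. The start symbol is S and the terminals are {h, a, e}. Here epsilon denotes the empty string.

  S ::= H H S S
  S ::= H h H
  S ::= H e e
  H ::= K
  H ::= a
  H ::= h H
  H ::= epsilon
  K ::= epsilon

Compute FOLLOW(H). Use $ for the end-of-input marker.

FIRST(K): from K::=epsilon we get {epsilon}. So FIRST(K) = {epsilon}.
FIRST(H): from H::=K we get {epsilon}; from H::=a we get {a}; from H::=h H we get {h}; from H::=epsilon we get {epsilon}. So FIRST(H) = {epsilon, a, h}.
FIRST(S): from S::=H H S S we get {a, e, h}; from S::=H h H we get {a, h}; from S::=H e e we get {a, e, h}. So FIRST(S) = {a, e, h}.
FOLLOW(S) includes $ since S is the start symbol.
FOLLOW(S): in S::=H H S S (occurrence 1), S is followed by S with FIRST {a, e, h}; in S::=H H S S (occurrence 2), the suffix after S is empty (adds nothing new). Thus FOLLOW(S) = {$, a, e, h}.
FOLLOW(H): in S::=H H S S (occurrence 1), H is followed by H S S with FIRST {a, e, h}; in S::=H H S S (occurrence 2), H is followed by S S with FIRST {a, e, h}; in S::=H h H (occurrence 1), H is followed by h H with FIRST {h}; in S::=H h H (occurrence 2), the suffix after H is empty, so FOLLOW(H) ⊇ FOLLOW(S) = {$, a, e, h}; in S::=H e e, H is followed by e e with FIRST {e}; in H::=h H, the suffix after H is empty (adds nothing new). Thus FOLLOW(H) = {$, a, e, h}.
FOLLOW(K): in H::=K, the suffix after K is empty, so FOLLOW(K) ⊇ FOLLOW(H) = {$, a, e, h}. Thus FOLLOW(K) = {$, a, e, h}.

{$, a, e, h}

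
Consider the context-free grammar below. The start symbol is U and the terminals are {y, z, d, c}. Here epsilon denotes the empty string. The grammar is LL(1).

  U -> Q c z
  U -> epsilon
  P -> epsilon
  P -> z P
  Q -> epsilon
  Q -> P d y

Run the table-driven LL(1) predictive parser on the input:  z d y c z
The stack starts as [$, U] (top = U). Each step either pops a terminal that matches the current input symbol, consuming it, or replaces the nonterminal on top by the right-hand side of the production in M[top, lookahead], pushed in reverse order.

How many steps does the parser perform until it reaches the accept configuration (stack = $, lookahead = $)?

9

step 1: stack=$ U  input=z d y c z $  — expand U -> Q c z
step 2: stack=$ z c Q  input=z d y c z $  — expand Q -> P d y
step 3: stack=$ z c y d P  input=z d y c z $  — expand P -> z P
step 4: stack=$ z c y d P z  input=z d y c z $  — match z
step 5: stack=$ z c y d P  input=d y c z $  — expand P -> epsilon
step 6: stack=$ z c y d  input=d y c z $  — match d
step 7: stack=$ z c y  input=y c z $  — match y
step 8: stack=$ z c  input=c z $  — match c
step 9: stack=$ z  input=z $  — match z
Accept reached after 9 steps.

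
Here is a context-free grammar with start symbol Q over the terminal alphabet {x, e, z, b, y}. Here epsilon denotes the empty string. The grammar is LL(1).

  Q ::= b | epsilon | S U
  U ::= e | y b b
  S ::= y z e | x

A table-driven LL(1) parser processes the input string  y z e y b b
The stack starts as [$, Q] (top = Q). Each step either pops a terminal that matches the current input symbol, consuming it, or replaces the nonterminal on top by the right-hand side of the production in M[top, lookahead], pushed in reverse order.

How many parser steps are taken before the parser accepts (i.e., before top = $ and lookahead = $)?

9

     Stack      Input          Action
  1  $ Q        y z e y b b $  expand Q ::= S U
  2  $ U S      y z e y b b $  expand S ::= y z e
  3  $ U e z y  y z e y b b $  match y
  4  $ U e z    z e y b b $    match z
  5  $ U e      e y b b $      match e
  6  $ U        y b b $        expand U ::= y b b
  7  $ b b y    y b b $        match y
  8  $ b b      b b $          match b
  9  $ b        b $            match b
Accept reached after 9 steps.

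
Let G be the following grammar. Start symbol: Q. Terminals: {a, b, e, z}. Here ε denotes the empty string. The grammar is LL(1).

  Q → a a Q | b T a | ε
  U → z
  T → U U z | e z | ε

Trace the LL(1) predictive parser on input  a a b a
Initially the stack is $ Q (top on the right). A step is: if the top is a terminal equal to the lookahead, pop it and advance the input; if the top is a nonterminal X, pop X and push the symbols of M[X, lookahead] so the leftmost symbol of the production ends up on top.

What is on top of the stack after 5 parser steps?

step 1: stack=$ Q  input=a a b a $  — expand Q → a a Q
step 2: stack=$ Q a a  input=a a b a $  — match a
step 3: stack=$ Q a  input=a b a $  — match a
step 4: stack=$ Q  input=b a $  — expand Q → b T a
step 5: stack=$ a T b  input=b a $  — match b
Stack after step 5: $ a T (top = T).

T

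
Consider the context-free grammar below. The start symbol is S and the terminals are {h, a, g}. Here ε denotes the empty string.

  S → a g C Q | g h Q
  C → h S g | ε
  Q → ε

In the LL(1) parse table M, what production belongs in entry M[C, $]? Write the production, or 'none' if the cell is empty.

FIRST(S) = {a, g}
FIRST(C) = {ε, h}
FIRST(Q) = {ε}
FOLLOW(S) includes $ since S is the start symbol.
FOLLOW(S): in C→h S g, S is followed by g with FIRST {g}. Thus FOLLOW(S) = {$, g}.
FOLLOW(C): in S→a g C Q, C is followed by Q with FIRST {ε}; in S→a g C Q, the suffix after C is nullable, so FOLLOW(C) ⊇ FOLLOW(S) = {$, g}. Thus FOLLOW(C) = {$, g}.
For C → h S g: FIRST(h S g) = {h}, so it goes in M[C, t] for t ∈ {h}.
For C → ε: FIRST(ε) = {ε}, so it goes in M[C, t] for t ∈ {}; since ε ∈ FIRST, also for every t ∈ FOLLOW(C) = {$, g}.

C → ε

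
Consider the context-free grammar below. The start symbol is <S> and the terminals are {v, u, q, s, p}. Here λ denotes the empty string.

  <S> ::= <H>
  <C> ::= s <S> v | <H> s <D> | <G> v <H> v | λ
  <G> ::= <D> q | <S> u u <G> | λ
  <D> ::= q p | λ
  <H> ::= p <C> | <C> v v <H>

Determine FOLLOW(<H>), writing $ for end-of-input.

FIRST(<D>): from <D>::=q p we get {q}; from <D>::=λ we get {λ}. So FIRST(<D>) = {λ, q}.
FIRST(<S>): from <S>::=<H> we get {p, q, s, v}. So FIRST(<S>) = {p, q, s, v}.
FIRST(<G>): from <G>::=<D> q we get {q}; from <G>::=<S> u u <G> we get {p, q, s, v}; from <G>::=λ we get {λ}. So FIRST(<G>) = {λ, p, q, s, v}.
FIRST(<C>): from <C>::=s <S> v we get {s}; from <C>::=<H> s <D> we get {p, q, s, v}; from <C>::=<G> v <H> v we get {p, q, s, v}; from <C>::=λ we get {λ}. So FIRST(<C>) = {λ, p, q, s, v}.
FIRST(<H>): from <H>::=p <C> we get {p}; from <H>::=<C> v v <H> we get {p, q, s, v}. So FIRST(<H>) = {p, q, s, v}.
FOLLOW(<S>) includes $ since <S> is the start symbol.
FOLLOW(<S>): in <C>::=s <S> v, <S> is followed by v with FIRST {v}; in <G>::=<S> u u <G>, <S> is followed by u u <G> with FIRST {u}. Thus FOLLOW(<S>) = {$, u, v}.
FOLLOW(<G>): in <C>::=<G> v <H> v, <G> is followed by v <H> v with FIRST {v}; in <G>::=<S> u u <G>, the suffix after <G> is empty (adds nothing new). Thus FOLLOW(<G>) = {v}.
FOLLOW(<H>): in <S>::=<H>, the suffix after <H> is empty, so FOLLOW(<H>) ⊇ FOLLOW(<S>) = {$, u, v}; in <C>::=<H> s <D>, <H> is followed by s <D> with FIRST {s}; in <C>::=<G> v <H> v, <H> is followed by v with FIRST {v}; in <H>::=<C> v v <H>, the suffix after <H> is empty (adds nothing new). Thus FOLLOW(<H>) = {$, s, u, v}.
FOLLOW(<C>): in <H>::=p <C>, the suffix after <C> is empty, so FOLLOW(<C>) ⊇ FOLLOW(<H>) = {$, s, u, v}; in <H>::=<C> v v <H>, <C> is followed by v v <H> with FIRST {v}. Thus FOLLOW(<C>) = {$, s, u, v}.
FOLLOW(<D>): in <C>::=<H> s <D>, the suffix after <D> is empty, so FOLLOW(<D>) ⊇ FOLLOW(<C>) = {$, s, u, v}; in <G>::=<D> q, <D> is followed by q with FIRST {q}. Thus FOLLOW(<D>) = {$, q, s, u, v}.

{$, s, u, v}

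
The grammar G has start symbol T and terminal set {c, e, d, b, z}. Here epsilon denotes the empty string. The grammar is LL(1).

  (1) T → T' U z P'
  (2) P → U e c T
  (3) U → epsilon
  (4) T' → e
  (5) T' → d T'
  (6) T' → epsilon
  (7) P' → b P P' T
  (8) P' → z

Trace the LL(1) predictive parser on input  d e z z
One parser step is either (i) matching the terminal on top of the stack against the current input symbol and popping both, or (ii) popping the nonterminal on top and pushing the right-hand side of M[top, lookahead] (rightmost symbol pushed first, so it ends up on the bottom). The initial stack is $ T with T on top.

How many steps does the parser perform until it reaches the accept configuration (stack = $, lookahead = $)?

     Stack          Input      Action
  1  $ T            d e z z $  expand T → T' U z P'
  2  $ P' z U T'    d e z z $  expand T' → d T'
  3  $ P' z U T' d  d e z z $  match d
  4  $ P' z U T'    e z z $    expand T' → e
  5  $ P' z U e     e z z $    match e
  6  $ P' z U       z z $      expand U → epsilon
  7  $ P' z         z z $      match z
  8  $ P'           z $        expand P' → z
  9  $ z            z $        match z
Accept reached after 9 steps.

9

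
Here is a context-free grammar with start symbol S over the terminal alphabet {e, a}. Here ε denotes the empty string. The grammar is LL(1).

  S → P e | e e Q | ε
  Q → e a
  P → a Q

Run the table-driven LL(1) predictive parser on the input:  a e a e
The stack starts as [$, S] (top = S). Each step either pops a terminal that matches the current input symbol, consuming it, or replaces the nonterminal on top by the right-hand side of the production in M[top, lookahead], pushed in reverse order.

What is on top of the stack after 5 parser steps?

step 1: stack=$ S  input=a e a e $  — expand S → P e
step 2: stack=$ e P  input=a e a e $  — expand P → a Q
step 3: stack=$ e Q a  input=a e a e $  — match a
step 4: stack=$ e Q  input=e a e $  — expand Q → e a
step 5: stack=$ e a e  input=e a e $  — match e
Stack after step 5: $ e a (top = a).

a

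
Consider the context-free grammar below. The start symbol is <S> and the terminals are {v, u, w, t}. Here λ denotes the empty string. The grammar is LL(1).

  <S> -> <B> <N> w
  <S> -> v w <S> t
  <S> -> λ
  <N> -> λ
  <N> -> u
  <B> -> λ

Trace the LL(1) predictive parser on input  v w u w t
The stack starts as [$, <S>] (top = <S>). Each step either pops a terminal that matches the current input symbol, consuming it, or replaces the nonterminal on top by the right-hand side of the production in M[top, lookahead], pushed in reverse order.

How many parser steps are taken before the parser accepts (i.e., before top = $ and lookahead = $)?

9

     Stack          Input        Action
  1  $ <S>          v w u w t $  expand <S> -> v w <S> t
  2  $ t <S> w v    v w u w t $  match v
  3  $ t <S> w      w u w t $    match w
  4  $ t <S>        u w t $      expand <S> -> <B> <N> w
  5  $ t w <N> <B>  u w t $      expand <B> -> λ
  6  $ t w <N>      u w t $      expand <N> -> u
  7  $ t w u        u w t $      match u
  8  $ t w          w t $        match w
  9  $ t            t $          match t
Accept reached after 9 steps.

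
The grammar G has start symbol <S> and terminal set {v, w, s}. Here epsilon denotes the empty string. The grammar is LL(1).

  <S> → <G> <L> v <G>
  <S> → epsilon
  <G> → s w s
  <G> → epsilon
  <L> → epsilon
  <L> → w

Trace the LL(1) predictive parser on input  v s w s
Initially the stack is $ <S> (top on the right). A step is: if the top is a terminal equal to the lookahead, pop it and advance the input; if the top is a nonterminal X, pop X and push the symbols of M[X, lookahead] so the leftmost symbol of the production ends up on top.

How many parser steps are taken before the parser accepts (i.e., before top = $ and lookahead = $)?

8

     Stack            Input      Action
  1  $ <S>            v s w s $  expand <S> → <G> <L> v <G>
  2  $ <G> v <L> <G>  v s w s $  expand <G> → epsilon
  3  $ <G> v <L>      v s w s $  expand <L> → epsilon
  4  $ <G> v          v s w s $  match v
  5  $ <G>            s w s $    expand <G> → s w s
  6  $ s w s          s w s $    match s
  7  $ s w            w s $      match w
  8  $ s              s $        match s
Accept reached after 8 steps.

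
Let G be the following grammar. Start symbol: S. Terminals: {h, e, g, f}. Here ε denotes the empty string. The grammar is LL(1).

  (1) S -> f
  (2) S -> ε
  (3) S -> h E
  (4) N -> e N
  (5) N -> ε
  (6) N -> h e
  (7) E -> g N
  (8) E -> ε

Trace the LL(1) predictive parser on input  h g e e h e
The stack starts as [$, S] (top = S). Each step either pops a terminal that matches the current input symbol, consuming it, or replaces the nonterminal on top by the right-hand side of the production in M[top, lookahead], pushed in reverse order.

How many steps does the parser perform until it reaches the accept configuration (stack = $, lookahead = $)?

      Stack  Input          Action
   1  $ S    h g e e h e $  expand S -> h E
   2  $ E h  h g e e h e $  match h
   3  $ E    g e e h e $    expand E -> g N
   4  $ N g  g e e h e $    match g
   5  $ N    e e h e $      expand N -> e N
   6  $ N e  e e h e $      match e
   7  $ N    e h e $        expand N -> e N
   8  $ N e  e h e $        match e
   9  $ N    h e $          expand N -> h e
  10  $ e h  h e $          match h
  11  $ e    e $            match e
Accept reached after 11 steps.

11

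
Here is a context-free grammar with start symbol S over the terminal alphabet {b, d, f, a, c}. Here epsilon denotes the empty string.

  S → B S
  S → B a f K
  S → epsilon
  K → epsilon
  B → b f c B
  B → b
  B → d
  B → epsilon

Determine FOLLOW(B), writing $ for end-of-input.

FIRST(K) = {epsilon}
FIRST(B) = {epsilon, b, d}
FIRST(S) = {epsilon, a, b, d}  (via B S, B a f K)
FOLLOW(S) includes $ since S is the start symbol.
FOLLOW(S): in S→B S, the suffix after S is empty (adds nothing new). Thus FOLLOW(S) = {$}.
FOLLOW(K): in S→B a f K, the suffix after K is empty, so FOLLOW(K) ⊇ FOLLOW(S) = {$}. Thus FOLLOW(K) = {$}.
FOLLOW(B): in S→B S, B is followed by S with FIRST {epsilon, a, b, d}; in S→B S, the suffix after B is nullable, so FOLLOW(B) ⊇ FOLLOW(S) = {$}; in S→B a f K, B is followed by a f K with FIRST {a}; in B→b f c B, the suffix after B is empty (adds nothing new). Thus FOLLOW(B) = {$, a, b, d}.

{$, a, b, d}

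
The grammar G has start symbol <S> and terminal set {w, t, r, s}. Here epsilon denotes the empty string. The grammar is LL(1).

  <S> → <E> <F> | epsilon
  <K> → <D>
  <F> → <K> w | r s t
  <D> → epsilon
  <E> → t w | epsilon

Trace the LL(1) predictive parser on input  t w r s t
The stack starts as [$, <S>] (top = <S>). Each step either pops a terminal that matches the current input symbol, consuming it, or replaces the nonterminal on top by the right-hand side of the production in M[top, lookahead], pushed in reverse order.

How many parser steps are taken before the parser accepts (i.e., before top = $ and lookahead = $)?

8

step 1: stack=$ <S>  input=t w r s t $  — expand <S> → <E> <F>
step 2: stack=$ <F> <E>  input=t w r s t $  — expand <E> → t w
step 3: stack=$ <F> w t  input=t w r s t $  — match t
step 4: stack=$ <F> w  input=w r s t $  — match w
step 5: stack=$ <F>  input=r s t $  — expand <F> → r s t
step 6: stack=$ t s r  input=r s t $  — match r
step 7: stack=$ t s  input=s t $  — match s
step 8: stack=$ t  input=t $  — match t
Accept reached after 8 steps.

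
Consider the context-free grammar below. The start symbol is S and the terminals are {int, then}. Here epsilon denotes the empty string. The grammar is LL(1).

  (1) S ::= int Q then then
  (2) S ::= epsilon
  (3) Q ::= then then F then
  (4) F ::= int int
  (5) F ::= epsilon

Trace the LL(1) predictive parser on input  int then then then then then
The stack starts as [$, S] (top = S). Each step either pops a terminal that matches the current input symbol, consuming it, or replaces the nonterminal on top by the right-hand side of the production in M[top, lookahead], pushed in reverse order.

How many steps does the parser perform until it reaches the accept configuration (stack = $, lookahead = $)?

9

step 1: stack=$ S  input=int then then then then then $  — expand S ::= int Q then then
step 2: stack=$ then then Q int  input=int then then then then then $  — match int
step 3: stack=$ then then Q  input=then then then then then $  — expand Q ::= then then F then
step 4: stack=$ then then then F then then  input=then then then then then $  — match then
step 5: stack=$ then then then F then  input=then then then then $  — match then
step 6: stack=$ then then then F  input=then then then $  — expand F ::= epsilon
step 7: stack=$ then then then  input=then then then $  — match then
step 8: stack=$ then then  input=then then $  — match then
step 9: stack=$ then  input=then $  — match then
Accept reached after 9 steps.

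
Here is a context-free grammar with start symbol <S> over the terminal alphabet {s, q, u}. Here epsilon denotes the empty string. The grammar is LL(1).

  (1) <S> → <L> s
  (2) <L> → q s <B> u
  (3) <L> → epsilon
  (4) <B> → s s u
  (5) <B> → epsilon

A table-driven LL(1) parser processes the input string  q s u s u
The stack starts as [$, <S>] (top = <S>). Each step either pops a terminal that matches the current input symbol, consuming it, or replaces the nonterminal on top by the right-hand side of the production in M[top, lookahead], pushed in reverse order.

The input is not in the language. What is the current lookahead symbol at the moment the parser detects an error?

step 1: stack=$ <S>  input=q s u s u $  — expand <S> → <L> s
step 2: stack=$ s <L>  input=q s u s u $  — expand <L> → q s <B> u
step 3: stack=$ s u <B> s q  input=q s u s u $  — match q
step 4: stack=$ s u <B> s  input=s u s u $  — match s
step 5: stack=$ s u <B>  input=u s u $  — expand <B> → epsilon
step 6: stack=$ s u  input=u s u $  — match u
step 7: stack=$ s  input=s u $  — match s
step 8: stack=$  input=u $  — error: stack empty but input remains

u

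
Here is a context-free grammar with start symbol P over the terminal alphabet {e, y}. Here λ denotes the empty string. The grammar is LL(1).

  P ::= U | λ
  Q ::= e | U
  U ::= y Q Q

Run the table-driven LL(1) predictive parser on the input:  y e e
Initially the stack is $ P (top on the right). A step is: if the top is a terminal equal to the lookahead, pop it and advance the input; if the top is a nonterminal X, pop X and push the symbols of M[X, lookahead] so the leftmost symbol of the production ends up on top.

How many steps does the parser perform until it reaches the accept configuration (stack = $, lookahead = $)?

7

step 1: stack=$ P  input=y e e $  — expand P ::= U
step 2: stack=$ U  input=y e e $  — expand U ::= y Q Q
step 3: stack=$ Q Q y  input=y e e $  — match y
step 4: stack=$ Q Q  input=e e $  — expand Q ::= e
step 5: stack=$ Q e  input=e e $  — match e
step 6: stack=$ Q  input=e $  — expand Q ::= e
step 7: stack=$ e  input=e $  — match e
Accept reached after 7 steps.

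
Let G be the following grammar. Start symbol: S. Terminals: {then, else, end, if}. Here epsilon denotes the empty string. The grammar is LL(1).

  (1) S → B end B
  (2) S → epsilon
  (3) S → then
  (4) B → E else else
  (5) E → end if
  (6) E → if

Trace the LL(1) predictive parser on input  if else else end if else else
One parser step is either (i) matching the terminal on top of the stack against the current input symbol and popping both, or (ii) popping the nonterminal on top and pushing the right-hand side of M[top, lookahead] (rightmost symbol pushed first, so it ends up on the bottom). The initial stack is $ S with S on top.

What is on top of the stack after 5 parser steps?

     Stack                 Input                            Action
  1  $ S                   if else else end if else else $  expand S → B end B
  2  $ B end B             if else else end if else else $  expand B → E else else
  3  $ B end else else E   if else else end if else else $  expand E → if
  4  $ B end else else if  if else else end if else else $  match if
  5  $ B end else else     else else end if else else $     match else
Stack after step 5: $ B end else (top = else).

else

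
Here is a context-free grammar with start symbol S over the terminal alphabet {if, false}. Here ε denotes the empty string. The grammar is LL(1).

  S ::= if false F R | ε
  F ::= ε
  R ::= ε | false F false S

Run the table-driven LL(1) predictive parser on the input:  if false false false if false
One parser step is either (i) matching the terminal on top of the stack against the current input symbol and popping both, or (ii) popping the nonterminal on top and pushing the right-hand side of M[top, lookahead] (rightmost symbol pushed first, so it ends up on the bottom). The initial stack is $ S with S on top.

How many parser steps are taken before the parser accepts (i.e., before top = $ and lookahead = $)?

step 1: stack=$ S  input=if false false false if false $  — expand S ::= if false F R
step 2: stack=$ R F false if  input=if false false false if false $  — match if
step 3: stack=$ R F false  input=false false false if false $  — match false
step 4: stack=$ R F  input=false false if false $  — expand F ::= ε
step 5: stack=$ R  input=false false if false $  — expand R ::= false F false S
step 6: stack=$ S false F false  input=false false if false $  — match false
step 7: stack=$ S false F  input=false if false $  — expand F ::= ε
step 8: stack=$ S false  input=false if false $  — match false
step 9: stack=$ S  input=if false $  — expand S ::= if false F R
step 10: stack=$ R F false if  input=if false $  — match if
step 11: stack=$ R F false  input=false $  — match false
step 12: stack=$ R F  input=$  — expand F ::= ε
step 13: stack=$ R  input=$  — expand R ::= ε
Accept reached after 13 steps.

13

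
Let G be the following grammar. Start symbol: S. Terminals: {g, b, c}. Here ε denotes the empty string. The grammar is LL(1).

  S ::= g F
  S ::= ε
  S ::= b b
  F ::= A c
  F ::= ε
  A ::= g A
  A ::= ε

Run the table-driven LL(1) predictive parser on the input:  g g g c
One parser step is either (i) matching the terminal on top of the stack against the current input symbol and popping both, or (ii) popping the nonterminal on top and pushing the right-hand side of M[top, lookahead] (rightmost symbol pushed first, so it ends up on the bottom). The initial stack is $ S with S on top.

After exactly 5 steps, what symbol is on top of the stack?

A

step 1: stack=$ S  input=g g g c $  — expand S ::= g F
step 2: stack=$ F g  input=g g g c $  — match g
step 3: stack=$ F  input=g g c $  — expand F ::= A c
step 4: stack=$ c A  input=g g c $  — expand A ::= g A
step 5: stack=$ c A g  input=g g c $  — match g
Stack after step 5: $ c A (top = A).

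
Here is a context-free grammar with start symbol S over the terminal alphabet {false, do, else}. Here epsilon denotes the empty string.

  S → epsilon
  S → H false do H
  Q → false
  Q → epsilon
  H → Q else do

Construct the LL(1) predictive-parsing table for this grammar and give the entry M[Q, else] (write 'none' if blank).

Q → epsilon

FIRST(Q): from Q→false we get {false}; from Q→epsilon we get {epsilon}. So FIRST(Q) = {epsilon, false}.
FIRST(H): from H→Q else do we get {else, false}. So FIRST(H) = {else, false}.
FIRST(S): from S→epsilon we get {epsilon}; from S→H false do H we get {else, false}. So FIRST(S) = {epsilon, else, false}.
FOLLOW(S) includes $ since S is the start symbol.
FOLLOW(Q): in H→Q else do, Q is followed by else do with FIRST {else}. Thus FOLLOW(Q) = {else}.
For Q → false: FIRST(false) = {false}, so it goes in M[Q, t] for t ∈ {false}.
For Q → epsilon: FIRST(epsilon) = {epsilon}, so it goes in M[Q, t] for t ∈ {}; since epsilon ∈ FIRST, also for every t ∈ FOLLOW(Q) = {else}.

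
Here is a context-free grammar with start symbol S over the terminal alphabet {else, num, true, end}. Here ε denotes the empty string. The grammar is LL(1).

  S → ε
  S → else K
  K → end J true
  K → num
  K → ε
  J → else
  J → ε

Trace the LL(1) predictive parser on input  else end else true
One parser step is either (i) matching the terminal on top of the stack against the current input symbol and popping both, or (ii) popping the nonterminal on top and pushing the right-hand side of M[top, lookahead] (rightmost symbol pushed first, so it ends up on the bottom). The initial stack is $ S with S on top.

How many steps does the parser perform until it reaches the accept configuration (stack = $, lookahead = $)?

step 1: stack=$ S  input=else end else true $  — expand S → else K
step 2: stack=$ K else  input=else end else true $  — match else
step 3: stack=$ K  input=end else true $  — expand K → end J true
step 4: stack=$ true J end  input=end else true $  — match end
step 5: stack=$ true J  input=else true $  — expand J → else
step 6: stack=$ true else  input=else true $  — match else
step 7: stack=$ true  input=true $  — match true
Accept reached after 7 steps.

7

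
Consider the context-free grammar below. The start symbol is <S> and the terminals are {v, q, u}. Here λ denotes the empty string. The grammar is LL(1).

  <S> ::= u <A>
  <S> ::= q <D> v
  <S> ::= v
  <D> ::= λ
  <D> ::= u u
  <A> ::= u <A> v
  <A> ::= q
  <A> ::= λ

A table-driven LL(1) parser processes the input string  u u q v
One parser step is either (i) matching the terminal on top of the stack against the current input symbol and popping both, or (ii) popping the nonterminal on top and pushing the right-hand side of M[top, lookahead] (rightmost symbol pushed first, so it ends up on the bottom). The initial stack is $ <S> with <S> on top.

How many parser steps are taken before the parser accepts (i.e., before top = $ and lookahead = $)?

7

     Stack      Input      Action
  1  $ <S>      u u q v $  expand <S> ::= u <A>
  2  $ <A> u    u u q v $  match u
  3  $ <A>      u q v $    expand <A> ::= u <A> v
  4  $ v <A> u  u q v $    match u
  5  $ v <A>    q v $      expand <A> ::= q
  6  $ v q      q v $      match q
  7  $ v        v $        match v
Accept reached after 7 steps.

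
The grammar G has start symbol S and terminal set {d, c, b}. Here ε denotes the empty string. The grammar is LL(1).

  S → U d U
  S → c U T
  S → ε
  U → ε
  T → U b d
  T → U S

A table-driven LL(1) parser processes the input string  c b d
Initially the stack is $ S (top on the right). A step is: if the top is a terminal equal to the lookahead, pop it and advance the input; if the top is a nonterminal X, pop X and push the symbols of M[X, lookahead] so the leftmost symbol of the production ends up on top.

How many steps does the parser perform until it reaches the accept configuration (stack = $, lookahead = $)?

7

step 1: stack=$ S  input=c b d $  — expand S → c U T
step 2: stack=$ T U c  input=c b d $  — match c
step 3: stack=$ T U  input=b d $  — expand U → ε
step 4: stack=$ T  input=b d $  — expand T → U b d
step 5: stack=$ d b U  input=b d $  — expand U → ε
step 6: stack=$ d b  input=b d $  — match b
step 7: stack=$ d  input=d $  — match d
Accept reached after 7 steps.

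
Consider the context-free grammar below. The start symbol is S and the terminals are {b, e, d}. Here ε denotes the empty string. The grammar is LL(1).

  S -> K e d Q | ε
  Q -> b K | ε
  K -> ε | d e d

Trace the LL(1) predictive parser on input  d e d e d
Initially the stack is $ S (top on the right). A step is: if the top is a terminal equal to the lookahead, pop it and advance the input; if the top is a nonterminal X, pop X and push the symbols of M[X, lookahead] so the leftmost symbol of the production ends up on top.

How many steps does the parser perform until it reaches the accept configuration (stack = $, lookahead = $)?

8

     Stack          Input        Action
  1  $ S            d e d e d $  expand S -> K e d Q
  2  $ Q d e K      d e d e d $  expand K -> d e d
  3  $ Q d e d e d  d e d e d $  match d
  4  $ Q d e d e    e d e d $    match e
  5  $ Q d e d      d e d $      match d
  6  $ Q d e        e d $        match e
  7  $ Q d          d $          match d
  8  $ Q            $            expand Q -> ε
Accept reached after 8 steps.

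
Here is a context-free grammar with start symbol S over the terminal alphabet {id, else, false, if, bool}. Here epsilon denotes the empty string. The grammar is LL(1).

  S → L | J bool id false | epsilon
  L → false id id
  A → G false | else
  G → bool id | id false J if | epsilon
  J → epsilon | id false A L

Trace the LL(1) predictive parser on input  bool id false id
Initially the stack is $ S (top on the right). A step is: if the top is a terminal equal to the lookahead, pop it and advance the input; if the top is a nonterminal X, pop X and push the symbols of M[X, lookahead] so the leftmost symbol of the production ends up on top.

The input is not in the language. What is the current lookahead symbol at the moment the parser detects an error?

step 1: stack=$ S  input=bool id false id $  — expand S → J bool id false
step 2: stack=$ false id bool J  input=bool id false id $  — expand J → epsilon
step 3: stack=$ false id bool  input=bool id false id $  — match bool
step 4: stack=$ false id  input=id false id $  — match id
step 5: stack=$ false  input=false id $  — match false
step 6: stack=$  input=id $  — error: stack empty but input remains

id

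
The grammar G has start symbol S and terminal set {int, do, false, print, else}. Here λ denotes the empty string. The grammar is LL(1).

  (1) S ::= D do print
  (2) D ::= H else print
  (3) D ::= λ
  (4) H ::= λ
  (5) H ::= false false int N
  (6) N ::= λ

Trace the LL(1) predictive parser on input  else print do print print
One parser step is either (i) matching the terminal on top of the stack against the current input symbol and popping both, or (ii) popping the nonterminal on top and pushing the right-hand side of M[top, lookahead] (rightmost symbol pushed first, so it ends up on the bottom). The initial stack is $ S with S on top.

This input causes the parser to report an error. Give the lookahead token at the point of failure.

step 1: stack=$ S  input=else print do print print $  — expand S ::= D do print
step 2: stack=$ print do D  input=else print do print print $  — expand D ::= H else print
step 3: stack=$ print do print else H  input=else print do print print $  — expand H ::= λ
step 4: stack=$ print do print else  input=else print do print print $  — match else
step 5: stack=$ print do print  input=print do print print $  — match print
step 6: stack=$ print do  input=do print print $  — match do
step 7: stack=$ print  input=print print $  — match print
step 8: stack=$  input=print $  — error: stack empty but input remains

print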